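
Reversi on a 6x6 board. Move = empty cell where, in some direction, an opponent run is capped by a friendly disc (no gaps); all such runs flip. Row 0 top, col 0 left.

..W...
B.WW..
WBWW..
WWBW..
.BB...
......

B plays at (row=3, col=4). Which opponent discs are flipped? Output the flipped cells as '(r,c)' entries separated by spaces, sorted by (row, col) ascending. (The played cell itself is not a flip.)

Answer: (3,3)

Derivation:
Dir NW: opp run (2,3) (1,2), next='.' -> no flip
Dir N: first cell '.' (not opp) -> no flip
Dir NE: first cell '.' (not opp) -> no flip
Dir W: opp run (3,3) capped by B -> flip
Dir E: first cell '.' (not opp) -> no flip
Dir SW: first cell '.' (not opp) -> no flip
Dir S: first cell '.' (not opp) -> no flip
Dir SE: first cell '.' (not opp) -> no flip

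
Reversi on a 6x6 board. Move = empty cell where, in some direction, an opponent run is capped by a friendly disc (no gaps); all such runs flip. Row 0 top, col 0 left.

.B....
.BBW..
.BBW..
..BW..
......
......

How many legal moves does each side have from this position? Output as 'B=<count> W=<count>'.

Answer: B=5 W=5

Derivation:
-- B to move --
(0,2): no bracket -> illegal
(0,3): no bracket -> illegal
(0,4): flips 1 -> legal
(1,4): flips 2 -> legal
(2,4): flips 1 -> legal
(3,4): flips 2 -> legal
(4,2): no bracket -> illegal
(4,3): no bracket -> illegal
(4,4): flips 1 -> legal
B mobility = 5
-- W to move --
(0,0): flips 2 -> legal
(0,2): no bracket -> illegal
(0,3): no bracket -> illegal
(1,0): flips 2 -> legal
(2,0): flips 2 -> legal
(3,0): no bracket -> illegal
(3,1): flips 2 -> legal
(4,1): flips 1 -> legal
(4,2): no bracket -> illegal
(4,3): no bracket -> illegal
W mobility = 5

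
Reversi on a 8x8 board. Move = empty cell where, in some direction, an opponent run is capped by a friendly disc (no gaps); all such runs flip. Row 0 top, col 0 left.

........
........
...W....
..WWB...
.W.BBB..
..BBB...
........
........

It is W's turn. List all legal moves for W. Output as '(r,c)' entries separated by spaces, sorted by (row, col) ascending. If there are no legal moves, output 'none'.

(2,4): no bracket -> illegal
(2,5): no bracket -> illegal
(3,5): flips 1 -> legal
(3,6): no bracket -> illegal
(4,2): no bracket -> illegal
(4,6): no bracket -> illegal
(5,1): no bracket -> illegal
(5,5): flips 1 -> legal
(5,6): flips 2 -> legal
(6,1): no bracket -> illegal
(6,2): no bracket -> illegal
(6,3): flips 3 -> legal
(6,4): no bracket -> illegal
(6,5): flips 2 -> legal

Answer: (3,5) (5,5) (5,6) (6,3) (6,5)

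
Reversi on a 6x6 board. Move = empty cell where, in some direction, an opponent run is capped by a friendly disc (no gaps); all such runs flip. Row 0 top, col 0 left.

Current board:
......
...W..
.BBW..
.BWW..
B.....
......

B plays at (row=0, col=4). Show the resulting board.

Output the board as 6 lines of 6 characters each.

Place B at (0,4); scan 8 dirs for brackets.
Dir NW: edge -> no flip
Dir N: edge -> no flip
Dir NE: edge -> no flip
Dir W: first cell '.' (not opp) -> no flip
Dir E: first cell '.' (not opp) -> no flip
Dir SW: opp run (1,3) capped by B -> flip
Dir S: first cell '.' (not opp) -> no flip
Dir SE: first cell '.' (not opp) -> no flip
All flips: (1,3)

Answer: ....B.
...B..
.BBW..
.BWW..
B.....
......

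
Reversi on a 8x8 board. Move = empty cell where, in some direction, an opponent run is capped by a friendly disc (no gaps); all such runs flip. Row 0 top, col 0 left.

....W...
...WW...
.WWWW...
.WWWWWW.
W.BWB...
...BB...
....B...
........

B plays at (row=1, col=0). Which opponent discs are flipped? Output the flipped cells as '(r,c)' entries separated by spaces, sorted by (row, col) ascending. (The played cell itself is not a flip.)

Dir NW: edge -> no flip
Dir N: first cell '.' (not opp) -> no flip
Dir NE: first cell '.' (not opp) -> no flip
Dir W: edge -> no flip
Dir E: first cell '.' (not opp) -> no flip
Dir SW: edge -> no flip
Dir S: first cell '.' (not opp) -> no flip
Dir SE: opp run (2,1) (3,2) (4,3) capped by B -> flip

Answer: (2,1) (3,2) (4,3)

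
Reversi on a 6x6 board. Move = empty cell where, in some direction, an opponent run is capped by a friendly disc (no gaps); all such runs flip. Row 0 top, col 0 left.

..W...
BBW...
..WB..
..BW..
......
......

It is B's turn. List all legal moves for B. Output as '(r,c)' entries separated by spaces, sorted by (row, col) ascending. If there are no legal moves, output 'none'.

(0,1): flips 1 -> legal
(0,3): no bracket -> illegal
(1,3): flips 1 -> legal
(2,1): flips 1 -> legal
(2,4): no bracket -> illegal
(3,1): no bracket -> illegal
(3,4): flips 1 -> legal
(4,2): no bracket -> illegal
(4,3): flips 1 -> legal
(4,4): flips 2 -> legal

Answer: (0,1) (1,3) (2,1) (3,4) (4,3) (4,4)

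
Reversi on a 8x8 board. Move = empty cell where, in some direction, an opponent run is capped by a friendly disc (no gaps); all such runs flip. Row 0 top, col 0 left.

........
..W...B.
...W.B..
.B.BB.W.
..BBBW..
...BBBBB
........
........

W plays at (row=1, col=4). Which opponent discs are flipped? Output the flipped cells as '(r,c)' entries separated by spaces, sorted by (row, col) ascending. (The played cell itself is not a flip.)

Dir NW: first cell '.' (not opp) -> no flip
Dir N: first cell '.' (not opp) -> no flip
Dir NE: first cell '.' (not opp) -> no flip
Dir W: first cell '.' (not opp) -> no flip
Dir E: first cell '.' (not opp) -> no flip
Dir SW: first cell 'W' (not opp) -> no flip
Dir S: first cell '.' (not opp) -> no flip
Dir SE: opp run (2,5) capped by W -> flip

Answer: (2,5)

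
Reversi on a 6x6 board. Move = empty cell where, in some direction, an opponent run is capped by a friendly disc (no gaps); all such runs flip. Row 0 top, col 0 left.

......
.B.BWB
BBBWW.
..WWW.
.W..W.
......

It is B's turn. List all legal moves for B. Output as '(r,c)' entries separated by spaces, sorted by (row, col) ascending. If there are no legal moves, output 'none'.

Answer: (2,5) (3,5) (4,2) (4,3) (5,5)

Derivation:
(0,3): no bracket -> illegal
(0,4): no bracket -> illegal
(0,5): no bracket -> illegal
(1,2): no bracket -> illegal
(2,5): flips 2 -> legal
(3,0): no bracket -> illegal
(3,1): no bracket -> illegal
(3,5): flips 1 -> legal
(4,0): no bracket -> illegal
(4,2): flips 3 -> legal
(4,3): flips 3 -> legal
(4,5): no bracket -> illegal
(5,0): no bracket -> illegal
(5,1): no bracket -> illegal
(5,2): no bracket -> illegal
(5,3): no bracket -> illegal
(5,4): no bracket -> illegal
(5,5): flips 2 -> legal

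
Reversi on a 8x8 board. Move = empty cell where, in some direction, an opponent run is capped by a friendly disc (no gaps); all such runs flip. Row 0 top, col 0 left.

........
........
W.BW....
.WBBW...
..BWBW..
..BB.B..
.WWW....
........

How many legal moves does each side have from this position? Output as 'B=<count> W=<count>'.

-- B to move --
(1,0): no bracket -> illegal
(1,1): no bracket -> illegal
(1,2): no bracket -> illegal
(1,3): flips 1 -> legal
(1,4): flips 1 -> legal
(2,1): no bracket -> illegal
(2,4): flips 2 -> legal
(2,5): flips 2 -> legal
(3,0): flips 1 -> legal
(3,5): flips 2 -> legal
(3,6): no bracket -> illegal
(4,0): flips 1 -> legal
(4,1): no bracket -> illegal
(4,6): flips 1 -> legal
(5,0): no bracket -> illegal
(5,1): no bracket -> illegal
(5,4): flips 1 -> legal
(5,6): no bracket -> illegal
(6,0): no bracket -> illegal
(6,4): no bracket -> illegal
(7,0): flips 1 -> legal
(7,1): flips 1 -> legal
(7,2): flips 1 -> legal
(7,3): flips 1 -> legal
(7,4): flips 1 -> legal
B mobility = 14
-- W to move --
(1,1): no bracket -> illegal
(1,2): flips 4 -> legal
(1,3): flips 1 -> legal
(2,1): flips 2 -> legal
(2,4): no bracket -> illegal
(3,5): flips 2 -> legal
(4,1): flips 3 -> legal
(4,6): no bracket -> illegal
(5,1): no bracket -> illegal
(5,4): flips 1 -> legal
(5,6): no bracket -> illegal
(6,4): flips 2 -> legal
(6,5): flips 1 -> legal
(6,6): no bracket -> illegal
W mobility = 8

Answer: B=14 W=8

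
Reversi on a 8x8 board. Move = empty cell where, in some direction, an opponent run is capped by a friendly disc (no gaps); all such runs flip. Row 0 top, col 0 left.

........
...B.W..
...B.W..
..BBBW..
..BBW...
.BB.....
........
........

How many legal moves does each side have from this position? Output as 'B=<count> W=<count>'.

Answer: B=5 W=5

Derivation:
-- B to move --
(0,4): no bracket -> illegal
(0,5): no bracket -> illegal
(0,6): no bracket -> illegal
(1,4): no bracket -> illegal
(1,6): flips 1 -> legal
(2,4): no bracket -> illegal
(2,6): no bracket -> illegal
(3,6): flips 1 -> legal
(4,5): flips 1 -> legal
(4,6): no bracket -> illegal
(5,3): no bracket -> illegal
(5,4): flips 1 -> legal
(5,5): flips 1 -> legal
B mobility = 5
-- W to move --
(0,2): no bracket -> illegal
(0,3): no bracket -> illegal
(0,4): no bracket -> illegal
(1,2): no bracket -> illegal
(1,4): no bracket -> illegal
(2,1): no bracket -> illegal
(2,2): flips 1 -> legal
(2,4): flips 1 -> legal
(3,1): flips 3 -> legal
(4,0): no bracket -> illegal
(4,1): flips 2 -> legal
(4,5): no bracket -> illegal
(5,0): no bracket -> illegal
(5,3): no bracket -> illegal
(5,4): no bracket -> illegal
(6,0): no bracket -> illegal
(6,1): flips 3 -> legal
(6,2): no bracket -> illegal
(6,3): no bracket -> illegal
W mobility = 5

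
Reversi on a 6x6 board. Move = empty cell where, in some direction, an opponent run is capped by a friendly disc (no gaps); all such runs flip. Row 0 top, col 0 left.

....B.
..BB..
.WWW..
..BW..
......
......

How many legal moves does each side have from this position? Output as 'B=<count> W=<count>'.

Answer: B=6 W=7

Derivation:
-- B to move --
(1,0): flips 1 -> legal
(1,1): no bracket -> illegal
(1,4): flips 1 -> legal
(2,0): no bracket -> illegal
(2,4): no bracket -> illegal
(3,0): flips 1 -> legal
(3,1): flips 1 -> legal
(3,4): flips 2 -> legal
(4,2): no bracket -> illegal
(4,3): flips 2 -> legal
(4,4): no bracket -> illegal
B mobility = 6
-- W to move --
(0,1): flips 1 -> legal
(0,2): flips 1 -> legal
(0,3): flips 2 -> legal
(0,5): no bracket -> illegal
(1,1): no bracket -> illegal
(1,4): no bracket -> illegal
(1,5): no bracket -> illegal
(2,4): no bracket -> illegal
(3,1): flips 1 -> legal
(4,1): flips 1 -> legal
(4,2): flips 1 -> legal
(4,3): flips 1 -> legal
W mobility = 7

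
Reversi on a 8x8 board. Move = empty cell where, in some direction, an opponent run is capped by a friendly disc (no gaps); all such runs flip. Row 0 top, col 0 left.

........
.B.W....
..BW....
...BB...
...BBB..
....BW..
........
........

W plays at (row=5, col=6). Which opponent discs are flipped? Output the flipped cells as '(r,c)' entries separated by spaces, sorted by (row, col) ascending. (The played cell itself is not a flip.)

Answer: (3,4) (4,5)

Derivation:
Dir NW: opp run (4,5) (3,4) capped by W -> flip
Dir N: first cell '.' (not opp) -> no flip
Dir NE: first cell '.' (not opp) -> no flip
Dir W: first cell 'W' (not opp) -> no flip
Dir E: first cell '.' (not opp) -> no flip
Dir SW: first cell '.' (not opp) -> no flip
Dir S: first cell '.' (not opp) -> no flip
Dir SE: first cell '.' (not opp) -> no flip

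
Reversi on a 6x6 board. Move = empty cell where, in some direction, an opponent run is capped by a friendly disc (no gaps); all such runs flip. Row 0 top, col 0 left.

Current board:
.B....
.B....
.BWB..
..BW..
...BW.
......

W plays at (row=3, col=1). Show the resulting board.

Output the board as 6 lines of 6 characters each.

Place W at (3,1); scan 8 dirs for brackets.
Dir NW: first cell '.' (not opp) -> no flip
Dir N: opp run (2,1) (1,1) (0,1), next=edge -> no flip
Dir NE: first cell 'W' (not opp) -> no flip
Dir W: first cell '.' (not opp) -> no flip
Dir E: opp run (3,2) capped by W -> flip
Dir SW: first cell '.' (not opp) -> no flip
Dir S: first cell '.' (not opp) -> no flip
Dir SE: first cell '.' (not opp) -> no flip
All flips: (3,2)

Answer: .B....
.B....
.BWB..
.WWW..
...BW.
......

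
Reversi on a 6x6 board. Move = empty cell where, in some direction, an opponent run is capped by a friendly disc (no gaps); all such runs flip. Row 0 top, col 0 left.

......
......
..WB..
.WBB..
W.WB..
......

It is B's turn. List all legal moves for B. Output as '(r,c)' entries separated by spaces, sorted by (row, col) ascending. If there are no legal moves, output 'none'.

Answer: (1,1) (1,2) (2,1) (3,0) (4,1) (5,1) (5,2)

Derivation:
(1,1): flips 1 -> legal
(1,2): flips 1 -> legal
(1,3): no bracket -> illegal
(2,0): no bracket -> illegal
(2,1): flips 1 -> legal
(3,0): flips 1 -> legal
(4,1): flips 1 -> legal
(5,0): no bracket -> illegal
(5,1): flips 1 -> legal
(5,2): flips 1 -> legal
(5,3): no bracket -> illegal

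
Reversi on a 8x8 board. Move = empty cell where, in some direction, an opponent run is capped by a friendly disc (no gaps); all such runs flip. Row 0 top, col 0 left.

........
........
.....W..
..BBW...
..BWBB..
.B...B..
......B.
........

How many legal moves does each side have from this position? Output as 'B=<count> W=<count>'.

-- B to move --
(1,4): no bracket -> illegal
(1,5): no bracket -> illegal
(1,6): no bracket -> illegal
(2,3): flips 1 -> legal
(2,4): flips 1 -> legal
(2,6): no bracket -> illegal
(3,5): flips 1 -> legal
(3,6): no bracket -> illegal
(5,2): no bracket -> illegal
(5,3): flips 1 -> legal
(5,4): flips 1 -> legal
B mobility = 5
-- W to move --
(2,1): flips 1 -> legal
(2,2): no bracket -> illegal
(2,3): flips 1 -> legal
(2,4): no bracket -> illegal
(3,1): flips 2 -> legal
(3,5): no bracket -> illegal
(3,6): no bracket -> illegal
(4,0): no bracket -> illegal
(4,1): flips 1 -> legal
(4,6): flips 2 -> legal
(5,0): no bracket -> illegal
(5,2): no bracket -> illegal
(5,3): no bracket -> illegal
(5,4): flips 1 -> legal
(5,6): flips 1 -> legal
(5,7): no bracket -> illegal
(6,0): no bracket -> illegal
(6,1): no bracket -> illegal
(6,2): no bracket -> illegal
(6,4): no bracket -> illegal
(6,5): no bracket -> illegal
(6,7): no bracket -> illegal
(7,5): no bracket -> illegal
(7,6): no bracket -> illegal
(7,7): no bracket -> illegal
W mobility = 7

Answer: B=5 W=7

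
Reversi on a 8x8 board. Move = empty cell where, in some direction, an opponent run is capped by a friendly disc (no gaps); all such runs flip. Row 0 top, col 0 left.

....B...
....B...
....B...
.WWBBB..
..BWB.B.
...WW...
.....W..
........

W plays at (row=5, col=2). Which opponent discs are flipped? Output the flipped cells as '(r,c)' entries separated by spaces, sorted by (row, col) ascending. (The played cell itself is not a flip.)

Answer: (4,2)

Derivation:
Dir NW: first cell '.' (not opp) -> no flip
Dir N: opp run (4,2) capped by W -> flip
Dir NE: first cell 'W' (not opp) -> no flip
Dir W: first cell '.' (not opp) -> no flip
Dir E: first cell 'W' (not opp) -> no flip
Dir SW: first cell '.' (not opp) -> no flip
Dir S: first cell '.' (not opp) -> no flip
Dir SE: first cell '.' (not opp) -> no flip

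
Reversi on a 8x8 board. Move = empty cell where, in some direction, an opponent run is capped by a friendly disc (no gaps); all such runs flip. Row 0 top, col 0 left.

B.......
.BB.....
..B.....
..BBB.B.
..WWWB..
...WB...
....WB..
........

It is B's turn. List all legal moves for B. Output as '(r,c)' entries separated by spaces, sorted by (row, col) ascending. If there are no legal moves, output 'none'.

(3,1): no bracket -> illegal
(3,5): no bracket -> illegal
(4,1): flips 3 -> legal
(5,1): flips 1 -> legal
(5,2): flips 3 -> legal
(5,5): flips 1 -> legal
(6,2): no bracket -> illegal
(6,3): flips 3 -> legal
(7,3): no bracket -> illegal
(7,4): flips 1 -> legal
(7,5): no bracket -> illegal

Answer: (4,1) (5,1) (5,2) (5,5) (6,3) (7,4)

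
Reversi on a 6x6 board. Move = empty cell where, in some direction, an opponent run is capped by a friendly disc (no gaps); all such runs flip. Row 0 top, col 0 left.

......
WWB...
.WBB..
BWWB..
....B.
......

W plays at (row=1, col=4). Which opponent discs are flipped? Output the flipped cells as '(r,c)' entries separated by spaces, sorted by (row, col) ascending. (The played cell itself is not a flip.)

Answer: (2,3)

Derivation:
Dir NW: first cell '.' (not opp) -> no flip
Dir N: first cell '.' (not opp) -> no flip
Dir NE: first cell '.' (not opp) -> no flip
Dir W: first cell '.' (not opp) -> no flip
Dir E: first cell '.' (not opp) -> no flip
Dir SW: opp run (2,3) capped by W -> flip
Dir S: first cell '.' (not opp) -> no flip
Dir SE: first cell '.' (not opp) -> no flip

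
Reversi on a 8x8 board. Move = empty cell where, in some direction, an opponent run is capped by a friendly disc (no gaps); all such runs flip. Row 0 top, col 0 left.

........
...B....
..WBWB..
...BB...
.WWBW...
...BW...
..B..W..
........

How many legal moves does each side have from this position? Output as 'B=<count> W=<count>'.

-- B to move --
(1,1): flips 1 -> legal
(1,2): no bracket -> illegal
(1,4): flips 1 -> legal
(1,5): flips 1 -> legal
(2,1): flips 1 -> legal
(3,0): no bracket -> illegal
(3,1): flips 2 -> legal
(3,2): no bracket -> illegal
(3,5): flips 2 -> legal
(4,0): flips 2 -> legal
(4,5): flips 1 -> legal
(5,0): no bracket -> illegal
(5,1): flips 1 -> legal
(5,2): no bracket -> illegal
(5,5): flips 2 -> legal
(5,6): no bracket -> illegal
(6,3): no bracket -> illegal
(6,4): flips 2 -> legal
(6,6): no bracket -> illegal
(7,4): no bracket -> illegal
(7,5): no bracket -> illegal
(7,6): flips 2 -> legal
B mobility = 12
-- W to move --
(0,2): flips 1 -> legal
(0,3): no bracket -> illegal
(0,4): flips 1 -> legal
(1,2): no bracket -> illegal
(1,4): no bracket -> illegal
(1,5): no bracket -> illegal
(1,6): no bracket -> illegal
(2,6): flips 1 -> legal
(3,2): flips 1 -> legal
(3,5): no bracket -> illegal
(3,6): no bracket -> illegal
(4,5): no bracket -> illegal
(5,1): no bracket -> illegal
(5,2): flips 1 -> legal
(6,1): no bracket -> illegal
(6,3): no bracket -> illegal
(6,4): flips 1 -> legal
(7,1): flips 2 -> legal
(7,2): no bracket -> illegal
(7,3): no bracket -> illegal
W mobility = 7

Answer: B=12 W=7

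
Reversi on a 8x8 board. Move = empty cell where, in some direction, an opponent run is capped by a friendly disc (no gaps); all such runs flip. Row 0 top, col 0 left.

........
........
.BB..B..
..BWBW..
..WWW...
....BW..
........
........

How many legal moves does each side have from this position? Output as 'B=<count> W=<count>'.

Answer: B=5 W=10

Derivation:
-- B to move --
(2,3): no bracket -> illegal
(2,4): no bracket -> illegal
(2,6): no bracket -> illegal
(3,1): no bracket -> illegal
(3,6): flips 1 -> legal
(4,1): no bracket -> illegal
(4,5): flips 1 -> legal
(4,6): no bracket -> illegal
(5,1): no bracket -> illegal
(5,2): flips 2 -> legal
(5,3): no bracket -> illegal
(5,6): flips 1 -> legal
(6,4): no bracket -> illegal
(6,5): no bracket -> illegal
(6,6): flips 3 -> legal
B mobility = 5
-- W to move --
(1,0): flips 2 -> legal
(1,1): flips 1 -> legal
(1,2): flips 2 -> legal
(1,3): no bracket -> illegal
(1,4): no bracket -> illegal
(1,5): flips 1 -> legal
(1,6): flips 2 -> legal
(2,0): no bracket -> illegal
(2,3): no bracket -> illegal
(2,4): flips 1 -> legal
(2,6): no bracket -> illegal
(3,0): no bracket -> illegal
(3,1): flips 1 -> legal
(3,6): no bracket -> illegal
(4,1): no bracket -> illegal
(4,5): no bracket -> illegal
(5,3): flips 1 -> legal
(6,3): no bracket -> illegal
(6,4): flips 1 -> legal
(6,5): flips 1 -> legal
W mobility = 10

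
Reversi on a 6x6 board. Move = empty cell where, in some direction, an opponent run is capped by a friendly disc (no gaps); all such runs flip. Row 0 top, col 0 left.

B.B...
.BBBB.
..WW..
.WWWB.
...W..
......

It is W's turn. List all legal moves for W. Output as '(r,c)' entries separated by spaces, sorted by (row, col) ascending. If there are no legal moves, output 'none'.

Answer: (0,1) (0,3) (0,4) (0,5) (2,5) (3,5) (4,5)

Derivation:
(0,1): flips 1 -> legal
(0,3): flips 1 -> legal
(0,4): flips 1 -> legal
(0,5): flips 1 -> legal
(1,0): no bracket -> illegal
(1,5): no bracket -> illegal
(2,0): no bracket -> illegal
(2,1): no bracket -> illegal
(2,4): no bracket -> illegal
(2,5): flips 1 -> legal
(3,5): flips 1 -> legal
(4,4): no bracket -> illegal
(4,5): flips 1 -> legal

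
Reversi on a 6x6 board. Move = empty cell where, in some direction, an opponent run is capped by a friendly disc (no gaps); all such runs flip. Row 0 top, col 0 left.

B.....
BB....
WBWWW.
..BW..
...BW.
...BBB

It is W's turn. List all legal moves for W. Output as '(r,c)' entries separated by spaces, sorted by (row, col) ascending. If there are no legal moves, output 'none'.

(0,1): no bracket -> illegal
(0,2): flips 1 -> legal
(1,2): no bracket -> illegal
(3,0): no bracket -> illegal
(3,1): flips 1 -> legal
(3,4): no bracket -> illegal
(4,1): flips 1 -> legal
(4,2): flips 2 -> legal
(4,5): no bracket -> illegal
(5,2): no bracket -> illegal

Answer: (0,2) (3,1) (4,1) (4,2)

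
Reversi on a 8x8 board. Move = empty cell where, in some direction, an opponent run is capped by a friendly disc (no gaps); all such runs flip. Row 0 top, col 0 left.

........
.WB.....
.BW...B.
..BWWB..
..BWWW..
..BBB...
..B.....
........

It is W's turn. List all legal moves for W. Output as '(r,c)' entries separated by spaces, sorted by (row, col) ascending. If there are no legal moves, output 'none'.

Answer: (0,2) (1,0) (1,3) (1,7) (2,0) (2,5) (3,1) (3,6) (4,1) (5,1) (6,1) (6,3) (6,4) (6,5) (7,1) (7,2)

Derivation:
(0,1): no bracket -> illegal
(0,2): flips 1 -> legal
(0,3): no bracket -> illegal
(1,0): flips 2 -> legal
(1,3): flips 1 -> legal
(1,5): no bracket -> illegal
(1,6): no bracket -> illegal
(1,7): flips 2 -> legal
(2,0): flips 1 -> legal
(2,3): no bracket -> illegal
(2,4): no bracket -> illegal
(2,5): flips 1 -> legal
(2,7): no bracket -> illegal
(3,0): no bracket -> illegal
(3,1): flips 2 -> legal
(3,6): flips 1 -> legal
(3,7): no bracket -> illegal
(4,1): flips 1 -> legal
(4,6): no bracket -> illegal
(5,1): flips 1 -> legal
(5,5): no bracket -> illegal
(6,1): flips 1 -> legal
(6,3): flips 2 -> legal
(6,4): flips 1 -> legal
(6,5): flips 1 -> legal
(7,1): flips 2 -> legal
(7,2): flips 4 -> legal
(7,3): no bracket -> illegal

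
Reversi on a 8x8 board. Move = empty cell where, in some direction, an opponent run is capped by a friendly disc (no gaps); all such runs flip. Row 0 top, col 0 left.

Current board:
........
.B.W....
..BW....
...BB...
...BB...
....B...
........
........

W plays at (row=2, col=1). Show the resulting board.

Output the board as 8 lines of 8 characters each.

Answer: ........
.B.W....
.WWW....
...BB...
...BB...
....B...
........
........

Derivation:
Place W at (2,1); scan 8 dirs for brackets.
Dir NW: first cell '.' (not opp) -> no flip
Dir N: opp run (1,1), next='.' -> no flip
Dir NE: first cell '.' (not opp) -> no flip
Dir W: first cell '.' (not opp) -> no flip
Dir E: opp run (2,2) capped by W -> flip
Dir SW: first cell '.' (not opp) -> no flip
Dir S: first cell '.' (not opp) -> no flip
Dir SE: first cell '.' (not opp) -> no flip
All flips: (2,2)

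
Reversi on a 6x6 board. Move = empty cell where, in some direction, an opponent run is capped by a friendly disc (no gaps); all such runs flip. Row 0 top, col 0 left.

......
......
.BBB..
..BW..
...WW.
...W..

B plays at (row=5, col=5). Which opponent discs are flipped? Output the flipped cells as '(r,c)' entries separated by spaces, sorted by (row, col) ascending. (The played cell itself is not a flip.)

Dir NW: opp run (4,4) (3,3) capped by B -> flip
Dir N: first cell '.' (not opp) -> no flip
Dir NE: edge -> no flip
Dir W: first cell '.' (not opp) -> no flip
Dir E: edge -> no flip
Dir SW: edge -> no flip
Dir S: edge -> no flip
Dir SE: edge -> no flip

Answer: (3,3) (4,4)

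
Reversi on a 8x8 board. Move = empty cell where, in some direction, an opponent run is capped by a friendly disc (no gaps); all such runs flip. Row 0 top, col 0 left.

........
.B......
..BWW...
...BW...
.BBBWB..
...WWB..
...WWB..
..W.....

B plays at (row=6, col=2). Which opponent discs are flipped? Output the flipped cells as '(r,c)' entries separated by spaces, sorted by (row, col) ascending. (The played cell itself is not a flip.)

Answer: (6,3) (6,4)

Derivation:
Dir NW: first cell '.' (not opp) -> no flip
Dir N: first cell '.' (not opp) -> no flip
Dir NE: opp run (5,3) (4,4), next='.' -> no flip
Dir W: first cell '.' (not opp) -> no flip
Dir E: opp run (6,3) (6,4) capped by B -> flip
Dir SW: first cell '.' (not opp) -> no flip
Dir S: opp run (7,2), next=edge -> no flip
Dir SE: first cell '.' (not opp) -> no flip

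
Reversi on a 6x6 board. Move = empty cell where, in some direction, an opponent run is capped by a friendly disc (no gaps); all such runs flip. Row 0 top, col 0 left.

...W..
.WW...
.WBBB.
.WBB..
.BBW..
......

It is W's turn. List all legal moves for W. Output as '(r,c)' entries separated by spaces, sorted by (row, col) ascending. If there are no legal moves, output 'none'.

Answer: (1,3) (2,5) (3,4) (4,0) (4,4) (5,1) (5,2) (5,3)

Derivation:
(1,3): flips 3 -> legal
(1,4): no bracket -> illegal
(1,5): no bracket -> illegal
(2,5): flips 3 -> legal
(3,0): no bracket -> illegal
(3,4): flips 3 -> legal
(3,5): no bracket -> illegal
(4,0): flips 2 -> legal
(4,4): flips 2 -> legal
(5,0): no bracket -> illegal
(5,1): flips 1 -> legal
(5,2): flips 3 -> legal
(5,3): flips 1 -> legal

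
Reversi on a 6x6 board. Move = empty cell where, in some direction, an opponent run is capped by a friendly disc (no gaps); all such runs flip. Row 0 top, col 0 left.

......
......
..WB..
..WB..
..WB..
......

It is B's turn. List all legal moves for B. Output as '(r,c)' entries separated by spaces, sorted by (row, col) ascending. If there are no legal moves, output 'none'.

Answer: (1,1) (2,1) (3,1) (4,1) (5,1)

Derivation:
(1,1): flips 1 -> legal
(1,2): no bracket -> illegal
(1,3): no bracket -> illegal
(2,1): flips 2 -> legal
(3,1): flips 1 -> legal
(4,1): flips 2 -> legal
(5,1): flips 1 -> legal
(5,2): no bracket -> illegal
(5,3): no bracket -> illegal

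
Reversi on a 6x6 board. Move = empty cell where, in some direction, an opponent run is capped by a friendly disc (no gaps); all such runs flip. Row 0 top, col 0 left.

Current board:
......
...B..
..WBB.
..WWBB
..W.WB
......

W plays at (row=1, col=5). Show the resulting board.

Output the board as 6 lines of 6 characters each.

Place W at (1,5); scan 8 dirs for brackets.
Dir NW: first cell '.' (not opp) -> no flip
Dir N: first cell '.' (not opp) -> no flip
Dir NE: edge -> no flip
Dir W: first cell '.' (not opp) -> no flip
Dir E: edge -> no flip
Dir SW: opp run (2,4) capped by W -> flip
Dir S: first cell '.' (not opp) -> no flip
Dir SE: edge -> no flip
All flips: (2,4)

Answer: ......
...B.W
..WBW.
..WWBB
..W.WB
......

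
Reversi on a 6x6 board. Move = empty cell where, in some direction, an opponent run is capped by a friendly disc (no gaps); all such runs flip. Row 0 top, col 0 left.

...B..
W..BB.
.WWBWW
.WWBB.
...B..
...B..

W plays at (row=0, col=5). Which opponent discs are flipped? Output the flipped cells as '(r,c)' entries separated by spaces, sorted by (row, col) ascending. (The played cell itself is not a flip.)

Answer: (1,4) (2,3)

Derivation:
Dir NW: edge -> no flip
Dir N: edge -> no flip
Dir NE: edge -> no flip
Dir W: first cell '.' (not opp) -> no flip
Dir E: edge -> no flip
Dir SW: opp run (1,4) (2,3) capped by W -> flip
Dir S: first cell '.' (not opp) -> no flip
Dir SE: edge -> no flip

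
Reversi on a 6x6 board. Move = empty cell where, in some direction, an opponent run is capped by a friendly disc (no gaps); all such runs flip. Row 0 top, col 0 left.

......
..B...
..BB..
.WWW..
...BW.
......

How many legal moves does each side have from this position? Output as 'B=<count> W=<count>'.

-- B to move --
(2,0): no bracket -> illegal
(2,1): flips 1 -> legal
(2,4): no bracket -> illegal
(3,0): no bracket -> illegal
(3,4): no bracket -> illegal
(3,5): no bracket -> illegal
(4,0): flips 1 -> legal
(4,1): flips 1 -> legal
(4,2): flips 1 -> legal
(4,5): flips 1 -> legal
(5,3): no bracket -> illegal
(5,4): no bracket -> illegal
(5,5): flips 2 -> legal
B mobility = 6
-- W to move --
(0,1): no bracket -> illegal
(0,2): flips 2 -> legal
(0,3): no bracket -> illegal
(1,1): flips 1 -> legal
(1,3): flips 2 -> legal
(1,4): flips 1 -> legal
(2,1): no bracket -> illegal
(2,4): no bracket -> illegal
(3,4): no bracket -> illegal
(4,2): flips 1 -> legal
(5,2): no bracket -> illegal
(5,3): flips 1 -> legal
(5,4): flips 1 -> legal
W mobility = 7

Answer: B=6 W=7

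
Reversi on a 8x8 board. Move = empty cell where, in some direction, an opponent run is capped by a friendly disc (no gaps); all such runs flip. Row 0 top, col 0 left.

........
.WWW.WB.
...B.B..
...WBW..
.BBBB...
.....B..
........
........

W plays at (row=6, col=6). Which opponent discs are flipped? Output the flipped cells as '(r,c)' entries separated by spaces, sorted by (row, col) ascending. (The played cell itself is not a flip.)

Answer: (4,4) (5,5)

Derivation:
Dir NW: opp run (5,5) (4,4) capped by W -> flip
Dir N: first cell '.' (not opp) -> no flip
Dir NE: first cell '.' (not opp) -> no flip
Dir W: first cell '.' (not opp) -> no flip
Dir E: first cell '.' (not opp) -> no flip
Dir SW: first cell '.' (not opp) -> no flip
Dir S: first cell '.' (not opp) -> no flip
Dir SE: first cell '.' (not opp) -> no flip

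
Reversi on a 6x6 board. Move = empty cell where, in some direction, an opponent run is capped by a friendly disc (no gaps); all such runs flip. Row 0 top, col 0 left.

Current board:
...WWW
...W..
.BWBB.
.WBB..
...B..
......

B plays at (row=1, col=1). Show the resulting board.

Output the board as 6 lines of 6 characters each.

Place B at (1,1); scan 8 dirs for brackets.
Dir NW: first cell '.' (not opp) -> no flip
Dir N: first cell '.' (not opp) -> no flip
Dir NE: first cell '.' (not opp) -> no flip
Dir W: first cell '.' (not opp) -> no flip
Dir E: first cell '.' (not opp) -> no flip
Dir SW: first cell '.' (not opp) -> no flip
Dir S: first cell 'B' (not opp) -> no flip
Dir SE: opp run (2,2) capped by B -> flip
All flips: (2,2)

Answer: ...WWW
.B.W..
.BBBB.
.WBB..
...B..
......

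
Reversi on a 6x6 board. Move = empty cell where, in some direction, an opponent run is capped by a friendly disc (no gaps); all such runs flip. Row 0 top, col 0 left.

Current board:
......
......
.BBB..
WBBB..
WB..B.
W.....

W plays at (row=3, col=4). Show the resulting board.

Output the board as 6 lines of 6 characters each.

Answer: ......
......
.BBB..
WWWWW.
WB..B.
W.....

Derivation:
Place W at (3,4); scan 8 dirs for brackets.
Dir NW: opp run (2,3), next='.' -> no flip
Dir N: first cell '.' (not opp) -> no flip
Dir NE: first cell '.' (not opp) -> no flip
Dir W: opp run (3,3) (3,2) (3,1) capped by W -> flip
Dir E: first cell '.' (not opp) -> no flip
Dir SW: first cell '.' (not opp) -> no flip
Dir S: opp run (4,4), next='.' -> no flip
Dir SE: first cell '.' (not opp) -> no flip
All flips: (3,1) (3,2) (3,3)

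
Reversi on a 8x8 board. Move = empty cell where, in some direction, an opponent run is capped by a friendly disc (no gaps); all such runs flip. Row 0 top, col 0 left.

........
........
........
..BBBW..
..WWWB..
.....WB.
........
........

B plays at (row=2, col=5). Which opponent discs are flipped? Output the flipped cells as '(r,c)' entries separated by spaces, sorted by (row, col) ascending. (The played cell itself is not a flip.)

Answer: (3,5)

Derivation:
Dir NW: first cell '.' (not opp) -> no flip
Dir N: first cell '.' (not opp) -> no flip
Dir NE: first cell '.' (not opp) -> no flip
Dir W: first cell '.' (not opp) -> no flip
Dir E: first cell '.' (not opp) -> no flip
Dir SW: first cell 'B' (not opp) -> no flip
Dir S: opp run (3,5) capped by B -> flip
Dir SE: first cell '.' (not opp) -> no flip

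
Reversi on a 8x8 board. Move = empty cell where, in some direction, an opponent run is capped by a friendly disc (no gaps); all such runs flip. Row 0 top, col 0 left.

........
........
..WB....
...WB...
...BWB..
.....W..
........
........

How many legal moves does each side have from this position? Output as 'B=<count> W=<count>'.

Answer: B=4 W=6

Derivation:
-- B to move --
(1,1): no bracket -> illegal
(1,2): no bracket -> illegal
(1,3): no bracket -> illegal
(2,1): flips 1 -> legal
(2,4): no bracket -> illegal
(3,1): no bracket -> illegal
(3,2): flips 1 -> legal
(3,5): no bracket -> illegal
(4,2): no bracket -> illegal
(4,6): no bracket -> illegal
(5,3): no bracket -> illegal
(5,4): flips 1 -> legal
(5,6): no bracket -> illegal
(6,4): no bracket -> illegal
(6,5): flips 1 -> legal
(6,6): no bracket -> illegal
B mobility = 4
-- W to move --
(1,2): no bracket -> illegal
(1,3): flips 1 -> legal
(1,4): no bracket -> illegal
(2,4): flips 2 -> legal
(2,5): no bracket -> illegal
(3,2): no bracket -> illegal
(3,5): flips 2 -> legal
(3,6): no bracket -> illegal
(4,2): flips 1 -> legal
(4,6): flips 1 -> legal
(5,2): no bracket -> illegal
(5,3): flips 1 -> legal
(5,4): no bracket -> illegal
(5,6): no bracket -> illegal
W mobility = 6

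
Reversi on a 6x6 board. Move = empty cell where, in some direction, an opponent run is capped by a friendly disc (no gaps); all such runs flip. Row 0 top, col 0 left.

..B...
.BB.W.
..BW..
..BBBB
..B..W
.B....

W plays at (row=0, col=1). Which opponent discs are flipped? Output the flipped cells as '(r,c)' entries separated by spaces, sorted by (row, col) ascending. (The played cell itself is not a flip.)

Dir NW: edge -> no flip
Dir N: edge -> no flip
Dir NE: edge -> no flip
Dir W: first cell '.' (not opp) -> no flip
Dir E: opp run (0,2), next='.' -> no flip
Dir SW: first cell '.' (not opp) -> no flip
Dir S: opp run (1,1), next='.' -> no flip
Dir SE: opp run (1,2) capped by W -> flip

Answer: (1,2)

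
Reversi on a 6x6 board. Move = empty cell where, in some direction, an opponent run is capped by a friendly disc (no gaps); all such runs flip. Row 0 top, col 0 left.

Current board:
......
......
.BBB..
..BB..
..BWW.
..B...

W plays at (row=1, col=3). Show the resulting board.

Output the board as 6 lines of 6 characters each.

Place W at (1,3); scan 8 dirs for brackets.
Dir NW: first cell '.' (not opp) -> no flip
Dir N: first cell '.' (not opp) -> no flip
Dir NE: first cell '.' (not opp) -> no flip
Dir W: first cell '.' (not opp) -> no flip
Dir E: first cell '.' (not opp) -> no flip
Dir SW: opp run (2,2), next='.' -> no flip
Dir S: opp run (2,3) (3,3) capped by W -> flip
Dir SE: first cell '.' (not opp) -> no flip
All flips: (2,3) (3,3)

Answer: ......
...W..
.BBW..
..BW..
..BWW.
..B...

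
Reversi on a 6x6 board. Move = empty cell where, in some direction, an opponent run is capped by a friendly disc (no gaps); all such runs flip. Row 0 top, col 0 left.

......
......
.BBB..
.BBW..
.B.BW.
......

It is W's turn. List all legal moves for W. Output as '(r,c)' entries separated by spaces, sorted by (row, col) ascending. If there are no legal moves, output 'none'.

Answer: (1,1) (1,3) (3,0) (4,2) (5,3)

Derivation:
(1,0): no bracket -> illegal
(1,1): flips 1 -> legal
(1,2): no bracket -> illegal
(1,3): flips 1 -> legal
(1,4): no bracket -> illegal
(2,0): no bracket -> illegal
(2,4): no bracket -> illegal
(3,0): flips 2 -> legal
(3,4): no bracket -> illegal
(4,0): no bracket -> illegal
(4,2): flips 1 -> legal
(5,0): no bracket -> illegal
(5,1): no bracket -> illegal
(5,2): no bracket -> illegal
(5,3): flips 1 -> legal
(5,4): no bracket -> illegal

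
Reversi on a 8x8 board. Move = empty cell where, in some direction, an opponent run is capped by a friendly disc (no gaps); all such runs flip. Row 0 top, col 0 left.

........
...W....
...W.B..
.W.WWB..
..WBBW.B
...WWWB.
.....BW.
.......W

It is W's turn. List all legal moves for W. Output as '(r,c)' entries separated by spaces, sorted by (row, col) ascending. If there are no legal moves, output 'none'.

(1,4): no bracket -> illegal
(1,5): flips 2 -> legal
(1,6): flips 1 -> legal
(2,4): no bracket -> illegal
(2,6): flips 2 -> legal
(3,2): flips 1 -> legal
(3,6): flips 1 -> legal
(3,7): no bracket -> illegal
(4,6): flips 1 -> legal
(5,2): flips 1 -> legal
(5,7): flips 1 -> legal
(6,4): flips 1 -> legal
(6,7): flips 1 -> legal
(7,4): no bracket -> illegal
(7,5): flips 1 -> legal
(7,6): flips 1 -> legal

Answer: (1,5) (1,6) (2,6) (3,2) (3,6) (4,6) (5,2) (5,7) (6,4) (6,7) (7,5) (7,6)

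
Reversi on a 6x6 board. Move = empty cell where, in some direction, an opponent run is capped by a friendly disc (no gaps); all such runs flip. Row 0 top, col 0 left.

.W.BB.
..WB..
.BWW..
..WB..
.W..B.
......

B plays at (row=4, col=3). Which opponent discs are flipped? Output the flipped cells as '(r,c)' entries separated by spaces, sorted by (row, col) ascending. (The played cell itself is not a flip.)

Answer: (3,2)

Derivation:
Dir NW: opp run (3,2) capped by B -> flip
Dir N: first cell 'B' (not opp) -> no flip
Dir NE: first cell '.' (not opp) -> no flip
Dir W: first cell '.' (not opp) -> no flip
Dir E: first cell 'B' (not opp) -> no flip
Dir SW: first cell '.' (not opp) -> no flip
Dir S: first cell '.' (not opp) -> no flip
Dir SE: first cell '.' (not opp) -> no flip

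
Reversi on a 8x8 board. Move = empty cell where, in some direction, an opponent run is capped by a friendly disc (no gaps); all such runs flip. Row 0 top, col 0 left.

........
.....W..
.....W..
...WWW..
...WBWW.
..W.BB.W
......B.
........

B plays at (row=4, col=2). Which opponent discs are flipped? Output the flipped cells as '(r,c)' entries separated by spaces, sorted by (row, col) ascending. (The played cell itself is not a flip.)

Answer: (4,3)

Derivation:
Dir NW: first cell '.' (not opp) -> no flip
Dir N: first cell '.' (not opp) -> no flip
Dir NE: opp run (3,3), next='.' -> no flip
Dir W: first cell '.' (not opp) -> no flip
Dir E: opp run (4,3) capped by B -> flip
Dir SW: first cell '.' (not opp) -> no flip
Dir S: opp run (5,2), next='.' -> no flip
Dir SE: first cell '.' (not opp) -> no flip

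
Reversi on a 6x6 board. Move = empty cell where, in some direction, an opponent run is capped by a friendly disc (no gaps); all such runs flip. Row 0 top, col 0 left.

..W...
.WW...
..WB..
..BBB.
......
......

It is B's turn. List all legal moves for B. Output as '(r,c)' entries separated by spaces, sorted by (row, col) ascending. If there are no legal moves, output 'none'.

(0,0): flips 2 -> legal
(0,1): flips 1 -> legal
(0,3): no bracket -> illegal
(1,0): no bracket -> illegal
(1,3): no bracket -> illegal
(2,0): no bracket -> illegal
(2,1): flips 1 -> legal
(3,1): no bracket -> illegal

Answer: (0,0) (0,1) (2,1)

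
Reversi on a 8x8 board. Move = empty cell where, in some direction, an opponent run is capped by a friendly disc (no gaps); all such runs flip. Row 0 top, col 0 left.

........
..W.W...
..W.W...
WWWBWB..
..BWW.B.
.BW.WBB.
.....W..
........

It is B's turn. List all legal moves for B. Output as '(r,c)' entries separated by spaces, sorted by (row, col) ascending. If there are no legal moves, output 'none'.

(0,1): no bracket -> illegal
(0,2): flips 3 -> legal
(0,3): no bracket -> illegal
(0,4): no bracket -> illegal
(0,5): no bracket -> illegal
(1,1): flips 1 -> legal
(1,3): flips 1 -> legal
(1,5): flips 1 -> legal
(2,0): flips 1 -> legal
(2,1): no bracket -> illegal
(2,3): no bracket -> illegal
(2,5): no bracket -> illegal
(4,0): no bracket -> illegal
(4,1): no bracket -> illegal
(4,5): flips 2 -> legal
(5,3): flips 4 -> legal
(6,1): no bracket -> illegal
(6,2): flips 1 -> legal
(6,3): no bracket -> illegal
(6,4): no bracket -> illegal
(6,6): no bracket -> illegal
(7,4): flips 1 -> legal
(7,5): flips 1 -> legal
(7,6): no bracket -> illegal

Answer: (0,2) (1,1) (1,3) (1,5) (2,0) (4,5) (5,3) (6,2) (7,4) (7,5)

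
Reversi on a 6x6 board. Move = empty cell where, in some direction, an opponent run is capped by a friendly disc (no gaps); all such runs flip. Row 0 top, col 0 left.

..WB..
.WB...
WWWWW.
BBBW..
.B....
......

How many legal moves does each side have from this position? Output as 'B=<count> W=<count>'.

Answer: B=5 W=8

Derivation:
-- B to move --
(0,0): no bracket -> illegal
(0,1): flips 3 -> legal
(1,0): flips 3 -> legal
(1,3): flips 1 -> legal
(1,4): flips 1 -> legal
(1,5): no bracket -> illegal
(2,5): no bracket -> illegal
(3,4): flips 2 -> legal
(3,5): no bracket -> illegal
(4,2): no bracket -> illegal
(4,3): no bracket -> illegal
(4,4): no bracket -> illegal
B mobility = 5
-- W to move --
(0,1): flips 1 -> legal
(0,4): flips 1 -> legal
(1,3): flips 1 -> legal
(1,4): no bracket -> illegal
(4,0): flips 2 -> legal
(4,2): flips 2 -> legal
(4,3): flips 1 -> legal
(5,0): flips 2 -> legal
(5,1): flips 2 -> legal
(5,2): no bracket -> illegal
W mobility = 8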